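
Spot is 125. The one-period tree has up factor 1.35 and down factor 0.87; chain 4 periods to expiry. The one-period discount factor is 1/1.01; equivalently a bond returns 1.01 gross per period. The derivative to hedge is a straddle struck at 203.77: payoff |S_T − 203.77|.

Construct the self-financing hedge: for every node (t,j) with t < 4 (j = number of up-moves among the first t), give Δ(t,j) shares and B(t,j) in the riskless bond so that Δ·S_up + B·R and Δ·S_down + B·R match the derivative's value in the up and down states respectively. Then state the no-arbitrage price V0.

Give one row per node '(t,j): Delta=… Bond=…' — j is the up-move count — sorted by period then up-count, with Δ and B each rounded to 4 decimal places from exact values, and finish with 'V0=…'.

(0,0): Delta=-0.5084 Bond=145.9275
(1,0): Delta=-0.7962 Bond=178.6826
(1,1): Delta=-0.0580 Bond=71.3826
(2,0): Delta=-1.0000 Bond=199.7549
(2,1): Delta=-0.4771 Bond=133.6332
(2,2): Delta=0.5980 Bond=-77.3501
(3,0): Delta=-1.0000 Bond=201.7525
(3,1): Delta=-1.0000 Bond=201.7525
(3,2): Delta=0.3412 Bond=-27.2175
(3,3): Delta=1.0000 Bond=-201.7525
V0=82.3793

No-arbitrage ⇒ martingale measure with p* = (R−d)/(u−d) = 0.2917.
Terminal values V(4,·): V(4,0)=132.1578, V(4,1)=92.6476, V(4,2)=31.3387, V(4,3)=63.7958, V(4,4)=211.4183
(3,0): S=82.3129. Δ = (V_up−V_dn)/(S_up−S_dn) = (92.6476−132.1578)/(111.1224−71.6122) = -1.0000. V = [p*·92.6476 + (1−p*)·132.1578]/1.01 = 119.4396. B = V − Δ·S = 201.7525.
(3,1): S=127.7269. Δ = (V_up−V_dn)/(S_up−S_dn) = (31.3387−92.6476)/(172.4313−111.1224) = -1.0000. V = [p*·31.3387 + (1−p*)·92.6476]/1.01 = 74.0256. B = V − Δ·S = 201.7525.
(3,2): S=198.1969. Δ = (V_up−V_dn)/(S_up−S_dn) = (63.7958−31.3387)/(267.5658−172.4313) = 0.3412. V = [p*·63.7958 + (1−p*)·31.3387]/1.01 = 40.4013. B = V − Δ·S = -27.2175.
(3,3): S=307.5469. Δ = (V_up−V_dn)/(S_up−S_dn) = (211.4183−63.7958)/(415.1883−267.5658) = 1.0000. V = [p*·211.4183 + (1−p*)·63.7958]/1.01 = 105.7944. B = V − Δ·S = -201.7525.
(2,0): S=94.6125. Δ = (V_up−V_dn)/(S_up−S_dn) = (74.0256−119.4396)/(127.7269−82.3129) = -1.0000. V = [p*·74.0256 + (1−p*)·119.4396]/1.01 = 105.1424. B = V − Δ·S = 199.7549.
(2,1): S=146.8125. Δ = (V_up−V_dn)/(S_up−S_dn) = (40.4013−74.0256)/(198.1969−127.7269) = -0.4771. V = [p*·40.4013 + (1−p*)·74.0256]/1.01 = 63.5827. B = V − Δ·S = 133.6332.
(2,2): S=227.8125. Δ = (V_up−V_dn)/(S_up−S_dn) = (105.7944−40.4013)/(307.5469−198.1969) = 0.5980. V = [p*·105.7944 + (1−p*)·40.4013]/1.01 = 58.8855. B = V − Δ·S = -77.3501.
(1,0): S=108.7500. Δ = (V_up−V_dn)/(S_up−S_dn) = (63.5827−105.1424)/(146.8125−94.6125) = -0.7962. V = [p*·63.5827 + (1−p*)·105.1424]/1.01 = 92.0998. B = V − Δ·S = 178.6826.
(1,1): S=168.7500. Δ = (V_up−V_dn)/(S_up−S_dn) = (58.8855−63.5827)/(227.8125−146.8125) = -0.0580. V = [p*·58.8855 + (1−p*)·63.5827]/1.01 = 61.5967. B = V − Δ·S = 71.3826.
(0,0): S=125.0000. Δ = (V_up−V_dn)/(S_up−S_dn) = (61.5967−92.0998)/(168.7500−108.7500) = -0.5084. V = [p*·61.5967 + (1−p*)·92.0998]/1.01 = 82.3793. B = V − Δ·S = 145.9275.
Check: Δ(0,0)·S0 + B(0,0) = 82.3793 = V0.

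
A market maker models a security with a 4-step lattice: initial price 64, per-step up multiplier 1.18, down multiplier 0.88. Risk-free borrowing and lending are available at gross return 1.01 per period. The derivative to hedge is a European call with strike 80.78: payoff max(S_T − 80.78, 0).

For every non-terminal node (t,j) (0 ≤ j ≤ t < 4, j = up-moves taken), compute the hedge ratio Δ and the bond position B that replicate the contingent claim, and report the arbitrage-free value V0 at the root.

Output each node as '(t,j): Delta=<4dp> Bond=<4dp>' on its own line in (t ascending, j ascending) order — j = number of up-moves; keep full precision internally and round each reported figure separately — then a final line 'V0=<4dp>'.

(0,0): Delta=0.3195 Bond=-16.8948
(1,0): Delta=0.1281 Bond=-6.2847
(1,1): Delta=0.5061 Bond=-31.1595
(2,0): Delta=0.0000 Bond=0.0000
(2,1): Delta=0.2530 Bond=-14.6482
(2,2): Delta=0.7530 Bond=-53.4703
(3,0): Delta=0.0000 Bond=0.0000
(3,1): Delta=0.0000 Bond=0.0000
(3,2): Delta=0.4997 Bond=-34.1416
(3,3): Delta=1.0000 Bond=-79.9802
V0=3.5509

Since d<R<u, set p* = (R−d)/(u−d) = 0.4333; price each node as the discounted p*-expectation of its children.
At expiry t=4: V(4,0)=0.0000, V(4,1)=0.0000, V(4,2)=0.0000, V(4,3)=11.7556, V(4,4)=43.3018
  t=3,j=0: stock 43.6142 → up 51.4648 (V=0.0000), down 38.3805 (V=0.0000). Price 0.0000; hedge Δ=0.0000, bond B=0.0000.
  t=3,j=1: stock 58.4827 → up 69.0096 (V=0.0000), down 51.4648 (V=0.0000). Price 0.0000; hedge Δ=0.0000, bond B=0.0000.
  t=3,j=2: stock 78.4200 → up 92.5356 (V=11.7556), down 69.0096 (V=0.0000). Price 5.0436; hedge Δ=0.4997, bond B=-34.1416.
  t=3,j=3: stock 105.1540 → up 124.0818 (V=43.3018), down 92.5356 (V=11.7556). Price 25.1738; hedge Δ=1.0000, bond B=-79.9802.
  t=2,j=0: stock 49.5616 → up 58.4827 (V=0.0000), down 43.6142 (V=0.0000). Price 0.0000; hedge Δ=0.0000, bond B=0.0000.
  t=2,j=1: stock 66.4576 → up 78.4200 (V=5.0436), down 58.4827 (V=0.0000). Price 2.1639; hedge Δ=0.2530, bond B=-14.6482.
  t=2,j=2: stock 89.1136 → up 105.1540 (V=25.1738), down 78.4200 (V=5.0436). Price 13.6304; hedge Δ=0.7530, bond B=-53.4703.
  t=1,j=0: stock 56.3200 → up 66.4576 (V=2.1639), down 49.5616 (V=0.0000). Price 0.9284; hedge Δ=0.1281, bond B=-6.2847.
  t=1,j=1: stock 75.5200 → up 89.1136 (V=13.6304), down 66.4576 (V=2.1639). Price 7.0621; hedge Δ=0.5061, bond B=-31.1595.
  t=0,j=0: stock 64.0000 → up 75.5200 (V=7.0621), down 56.3200 (V=0.9284). Price 3.5509; hedge Δ=0.3195, bond B=-16.8948.
Root portfolio cost Δ·64+B reproduces V0=3.5509.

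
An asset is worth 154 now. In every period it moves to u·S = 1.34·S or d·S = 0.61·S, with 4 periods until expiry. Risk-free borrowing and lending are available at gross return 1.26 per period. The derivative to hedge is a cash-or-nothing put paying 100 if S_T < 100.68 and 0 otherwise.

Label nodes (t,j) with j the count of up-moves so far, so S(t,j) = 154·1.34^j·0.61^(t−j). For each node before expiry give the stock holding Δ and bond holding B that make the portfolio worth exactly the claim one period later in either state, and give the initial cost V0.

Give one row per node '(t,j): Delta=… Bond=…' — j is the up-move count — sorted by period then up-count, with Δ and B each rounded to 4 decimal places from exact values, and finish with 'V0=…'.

Since d<R<u, set p* = (R−d)/(u−d) = 0.8904; price each node as the discounted p*-expectation of its children.
Payoff layer (t=4): V(4,0)=100.0000, V(4,1)=100.0000, V(4,2)=0.0000, V(4,3)=0.0000, V(4,4)=0.0000
Node (3,0) S=34.9551: V=(p*·100.0000+(1−p*)·100.0000)/1.26=79.3651; Δ=(100.0000−100.0000)/(46.8398−21.3226)=0.0000; B=V−Δ·S=79.3651
Node (3,1) S=76.7866: V=(p*·0.0000+(1−p*)·100.0000)/1.26=8.6975; Δ=(0.0000−100.0000)/(102.8940−46.8398)=-1.7840; B=V−Δ·S=145.6838
Node (3,2) S=168.6787: V=(p*·0.0000+(1−p*)·0.0000)/1.26=0.0000; Δ=(0.0000−0.0000)/(226.0294−102.8940)=0.0000; B=V−Δ·S=0.0000
Node (3,3) S=370.5400: V=(p*·0.0000+(1−p*)·0.0000)/1.26=0.0000; Δ=(0.0000−0.0000)/(496.5236−226.0294)=0.0000; B=V−Δ·S=0.0000
Node (2,0) S=57.3034: V=(p*·8.6975+(1−p*)·79.3651)/1.26=13.0492; Δ=(8.6975−79.3651)/(76.7866−34.9551)=-1.6893; B=V−Δ·S=109.8540
Node (2,1) S=125.8796: V=(p*·0.0000+(1−p*)·8.6975)/1.26=0.7565; Δ=(0.0000−8.6975)/(168.6787−76.7866)=-0.0946; B=V−Δ·S=12.6709
Node (2,2) S=276.5224: V=(p*·0.0000+(1−p*)·0.0000)/1.26=0.0000; Δ=(0.0000−0.0000)/(370.5400−168.6787)=0.0000; B=V−Δ·S=0.0000
Node (1,0) S=93.9400: V=(p*·0.7565+(1−p*)·13.0492)/1.26=1.6695; Δ=(0.7565−13.0492)/(125.8796−57.3034)=-0.1793; B=V−Δ·S=18.5088
Node (1,1) S=206.3600: V=(p*·0.0000+(1−p*)·0.7565)/1.26=0.0658; Δ=(0.0000−0.7565)/(276.5224−125.8796)=-0.0050; B=V−Δ·S=1.1021
Node (0,0) S=154.0000: V=(p*·0.0658+(1−p*)·1.6695)/1.26=0.1917; Δ=(0.0658−1.6695)/(206.3600−93.9400)=-0.0143; B=V−Δ·S=2.3886
Each (Δ,B) replicates both successor values, so the strategy is self-financing and V0 is arbitrage-free.

(0,0): Delta=-0.0143 Bond=2.3886
(1,0): Delta=-0.1793 Bond=18.5088
(1,1): Delta=-0.0050 Bond=1.1021
(2,0): Delta=-1.6893 Bond=109.8540
(2,1): Delta=-0.0946 Bond=12.6709
(2,2): Delta=0.0000 Bond=0.0000
(3,0): Delta=0.0000 Bond=79.3651
(3,1): Delta=-1.7840 Bond=145.6838
(3,2): Delta=0.0000 Bond=0.0000
(3,3): Delta=0.0000 Bond=0.0000
V0=0.1917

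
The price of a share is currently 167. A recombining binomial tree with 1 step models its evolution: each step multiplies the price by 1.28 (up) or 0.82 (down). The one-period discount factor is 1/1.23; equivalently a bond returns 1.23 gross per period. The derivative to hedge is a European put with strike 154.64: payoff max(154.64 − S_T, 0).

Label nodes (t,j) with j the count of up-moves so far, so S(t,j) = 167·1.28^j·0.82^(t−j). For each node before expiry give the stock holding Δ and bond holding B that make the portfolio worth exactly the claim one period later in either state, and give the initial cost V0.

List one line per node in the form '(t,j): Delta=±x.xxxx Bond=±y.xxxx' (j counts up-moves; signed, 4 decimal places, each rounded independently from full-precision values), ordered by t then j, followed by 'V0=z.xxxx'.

Risk-neutral probability p* = (R−d)/(u−d) = (1.23−0.82)/(1.28−0.82) = 0.8913.
Payoff layer (t=1): V(1,0)=17.7000, V(1,1)=0.0000
Node (0,0) S=167.0000: V=(p*·0.0000+(1−p*)·17.7000)/1.23=1.5642; Δ=(0.0000−17.7000)/(213.7600−136.9400)=-0.2304; B=V−Δ·S=40.0424
Check: Δ(0,0)·S0 + B(0,0) = 1.5642 = V0.

(0,0): Delta=-0.2304 Bond=40.0424
V0=1.5642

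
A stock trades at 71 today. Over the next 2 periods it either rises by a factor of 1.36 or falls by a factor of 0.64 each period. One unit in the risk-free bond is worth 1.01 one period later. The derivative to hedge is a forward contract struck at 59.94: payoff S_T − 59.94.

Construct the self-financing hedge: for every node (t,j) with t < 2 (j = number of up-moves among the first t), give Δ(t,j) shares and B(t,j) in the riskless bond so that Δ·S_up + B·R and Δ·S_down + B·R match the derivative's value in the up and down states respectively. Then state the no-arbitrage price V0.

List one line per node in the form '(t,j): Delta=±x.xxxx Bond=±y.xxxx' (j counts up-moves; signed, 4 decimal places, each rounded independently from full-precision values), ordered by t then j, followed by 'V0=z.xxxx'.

Risk-neutral probability p* = (R−d)/(u−d) = (1.01−0.64)/(1.36−0.64) = 0.5139.
Payoff layer (t=2): V(2,0)=-30.8584, V(2,1)=1.8584, V(2,2)=71.3816
Node (1,0) S=45.4400: V=(p*·1.8584+(1−p*)·-30.8584)/1.01=-13.9065; Δ=(1.8584−-30.8584)/(61.7984−29.0816)=1.0000; B=V−Δ·S=-59.3465
Node (1,1) S=96.5600: V=(p*·71.3816+(1−p*)·1.8584)/1.01=37.2135; Δ=(71.3816−1.8584)/(131.3216−61.7984)=1.0000; B=V−Δ·S=-59.3465
Node (0,0) S=71.0000: V=(p*·37.2135+(1−p*)·-13.9065)/1.01=12.2411; Δ=(37.2135−-13.9065)/(96.5600−45.4400)=1.0000; B=V−Δ·S=-58.7589
Root portfolio cost Δ·71+B reproduces V0=12.2411.

(0,0): Delta=1.0000 Bond=-58.7589
(1,0): Delta=1.0000 Bond=-59.3465
(1,1): Delta=1.0000 Bond=-59.3465
V0=12.2411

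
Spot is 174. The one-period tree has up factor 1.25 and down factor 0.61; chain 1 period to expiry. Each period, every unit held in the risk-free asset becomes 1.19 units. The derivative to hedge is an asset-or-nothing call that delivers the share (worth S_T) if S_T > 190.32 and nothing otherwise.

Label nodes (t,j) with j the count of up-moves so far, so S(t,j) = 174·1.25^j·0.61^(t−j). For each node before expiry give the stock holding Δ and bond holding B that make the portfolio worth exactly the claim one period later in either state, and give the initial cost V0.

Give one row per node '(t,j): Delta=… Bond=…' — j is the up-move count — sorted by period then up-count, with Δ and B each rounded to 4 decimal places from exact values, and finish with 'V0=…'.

(0,0): Delta=1.9531 Bond=-174.2056
V0=165.6381

Since d<R<u, set p* = (R−d)/(u−d) = 0.9062; price each node as the discounted p*-expectation of its children.
Terminal payoffs: V(1,0)=0.0000, V(1,1)=217.5000
(0,0): S=174.0000. Δ = (V_up−V_dn)/(S_up−S_dn) = (217.5000−0.0000)/(217.5000−106.1400) = 1.9531. V = [p*·217.5000 + (1−p*)·0.0000]/1.19 = 165.6381. B = V − Δ·S = -174.2056.
The time-0 hedge costs 165.6381, which is the no-arbitrage price.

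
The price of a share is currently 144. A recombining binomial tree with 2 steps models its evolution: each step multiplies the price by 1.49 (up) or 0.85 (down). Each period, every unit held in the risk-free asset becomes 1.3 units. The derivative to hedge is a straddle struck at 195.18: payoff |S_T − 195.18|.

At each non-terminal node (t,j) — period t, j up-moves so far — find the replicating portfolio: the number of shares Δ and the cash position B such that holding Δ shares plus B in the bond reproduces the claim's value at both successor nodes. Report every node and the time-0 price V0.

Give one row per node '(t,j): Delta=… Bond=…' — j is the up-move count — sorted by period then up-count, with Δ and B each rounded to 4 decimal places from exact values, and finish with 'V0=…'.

(0,0): Delta=0.4615 Bond=-22.1139
(1,0): Delta=-1.0000 Bond=150.1385
(1,1): Delta=0.8135 Bond=-104.2780
V0=44.3409

No-arbitrage ⇒ martingale measure with p* = (R−d)/(u−d) = 0.7031.
Terminal payoffs: V(2,0)=91.1400, V(2,1)=12.8040, V(2,2)=124.5144
(1,0): S=122.4000. Δ = (V_up−V_dn)/(S_up−S_dn) = (12.8040−91.1400)/(182.3760−104.0400) = -1.0000. V = [p*·12.8040 + (1−p*)·91.1400]/1.3 = 27.7385. B = V − Δ·S = 150.1385.
(1,1): S=214.5600. Δ = (V_up−V_dn)/(S_up−S_dn) = (124.5144−12.8040)/(319.6944−182.3760) = 0.8135. V = [p*·124.5144 + (1−p*)·12.8040]/1.3 = 70.2695. B = V − Δ·S = -104.2780.
(0,0): S=144.0000. Δ = (V_up−V_dn)/(S_up−S_dn) = (70.2695−27.7385)/(214.5600−122.4000) = 0.4615. V = [p*·70.2695 + (1−p*)·27.7385]/1.3 = 44.3409. B = V − Δ·S = -22.1139.
Root portfolio cost Δ·144+B reproduces V0=44.3409.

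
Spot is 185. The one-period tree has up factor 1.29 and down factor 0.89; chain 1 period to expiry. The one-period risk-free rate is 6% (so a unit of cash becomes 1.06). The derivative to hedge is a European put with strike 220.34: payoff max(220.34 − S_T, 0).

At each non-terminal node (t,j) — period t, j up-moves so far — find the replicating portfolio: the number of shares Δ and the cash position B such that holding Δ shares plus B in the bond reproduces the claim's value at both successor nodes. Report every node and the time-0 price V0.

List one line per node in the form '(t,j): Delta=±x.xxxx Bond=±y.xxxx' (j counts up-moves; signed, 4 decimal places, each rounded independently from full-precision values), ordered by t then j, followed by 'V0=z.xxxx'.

The replicating-portfolio and risk-neutral prices coincide; use p* = (1.06−0.89)/(1.29−0.89) = 0.4250 for the latter.
Terminal values V(1,·): V(1,0)=55.6900, V(1,1)=0.0000
(0,0): S=185.0000. Δ = (V_up−V_dn)/(S_up−S_dn) = (0.0000−55.6900)/(238.6500−164.6500) = -0.7526. V = [p*·0.0000 + (1−p*)·55.6900]/1.06 = 30.2092. B = V − Δ·S = 169.4342.
Each (Δ,B) replicates both successor values, so the strategy is self-financing and V0 is arbitrage-free.

(0,0): Delta=-0.7526 Bond=169.4342
V0=30.2092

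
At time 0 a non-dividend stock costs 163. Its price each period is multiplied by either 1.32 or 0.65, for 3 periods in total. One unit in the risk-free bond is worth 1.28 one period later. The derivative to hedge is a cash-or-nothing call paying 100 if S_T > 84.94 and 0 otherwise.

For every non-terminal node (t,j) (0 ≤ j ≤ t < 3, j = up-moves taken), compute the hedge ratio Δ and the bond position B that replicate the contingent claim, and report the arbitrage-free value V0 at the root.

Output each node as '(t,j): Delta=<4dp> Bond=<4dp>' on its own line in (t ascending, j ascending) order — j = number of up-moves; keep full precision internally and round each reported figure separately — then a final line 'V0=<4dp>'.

(0,0): Delta=0.0020 Bond=47.3489
(1,0): Delta=0.0657 Bond=53.8561
(1,1): Delta=0.0000 Bond=61.0352
(2,0): Delta=2.1673 Bond=-75.7929
(2,1): Delta=0.0000 Bond=78.1250
(2,2): Delta=0.0000 Bond=78.1250
V0=47.6736

Since d<R<u, set p* = (R−d)/(u−d) = 0.9403; price each node as the discounted p*-expectation of its children.
Payoff layer (t=3): V(3,0)=0.0000, V(3,1)=100.0000, V(3,2)=100.0000, V(3,3)=100.0000
  t=2,j=0: stock 68.8675 → up 90.9051 (V=100.0000), down 44.7639 (V=0.0000). Price 73.4608; hedge Δ=2.1673, bond B=-75.7929.
  t=2,j=1: stock 139.8540 → up 184.6073 (V=100.0000), down 90.9051 (V=100.0000). Price 78.1250; hedge Δ=0.0000, bond B=78.1250.
  t=2,j=2: stock 284.0112 → up 374.8948 (V=100.0000), down 184.6073 (V=100.0000). Price 78.1250; hedge Δ=0.0000, bond B=78.1250.
  t=1,j=0: stock 105.9500 → up 139.8540 (V=78.1250), down 68.8675 (V=73.4608). Price 60.8176; hedge Δ=0.0657, bond B=53.8561.
  t=1,j=1: stock 215.1600 → up 284.0112 (V=78.1250), down 139.8540 (V=78.1250). Price 61.0352; hedge Δ=0.0000, bond B=61.0352.
  t=0,j=0: stock 163.0000 → up 215.1600 (V=61.0352), down 105.9500 (V=60.8176). Price 47.6736; hedge Δ=0.0020, bond B=47.3489.
Check: Δ(0,0)·S0 + B(0,0) = 47.6736 = V0.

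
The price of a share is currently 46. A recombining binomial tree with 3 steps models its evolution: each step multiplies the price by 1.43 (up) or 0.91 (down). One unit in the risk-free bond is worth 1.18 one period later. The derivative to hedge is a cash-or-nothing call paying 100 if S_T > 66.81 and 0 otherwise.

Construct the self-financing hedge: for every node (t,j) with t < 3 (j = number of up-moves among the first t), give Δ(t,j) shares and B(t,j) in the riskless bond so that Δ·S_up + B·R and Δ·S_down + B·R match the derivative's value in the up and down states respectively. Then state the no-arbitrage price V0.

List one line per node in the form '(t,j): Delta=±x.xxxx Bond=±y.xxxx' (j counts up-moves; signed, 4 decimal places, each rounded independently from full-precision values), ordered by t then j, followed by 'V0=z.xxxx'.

(0,0): Delta=1.4990 Bond=-36.7677
(1,0): Delta=2.0215 Bond=-65.2581
(1,1): Delta=1.1911 Bond=-23.1338
(2,0): Delta=0.0000 Bond=0.0000
(2,1): Delta=3.2126 Bond=-148.3051
(2,2): Delta=0.0000 Bond=84.7458
V0=32.1863

Since d<R<u, set p* = (R−d)/(u−d) = 0.5192; price each node as the discounted p*-expectation of its children.
Terminal payoffs: V(3,0)=0.0000, V(3,1)=0.0000, V(3,2)=100.0000, V(3,3)=100.0000
  t=2,j=0: stock 38.0926 → up 54.4724 (V=0.0000), down 34.6643 (V=0.0000). Price 0.0000; hedge Δ=0.0000, bond B=0.0000.
  t=2,j=1: stock 59.8598 → up 85.5995 (V=100.0000), down 54.4724 (V=0.0000). Price 44.0026; hedge Δ=3.2126, bond B=-148.3051.
  t=2,j=2: stock 94.0654 → up 134.5135 (V=100.0000), down 85.5995 (V=100.0000). Price 84.7458; hedge Δ=0.0000, bond B=84.7458.
  t=1,j=0: stock 41.8600 → up 59.8598 (V=44.0026), down 38.0926 (V=0.0000). Price 19.3623; hedge Δ=2.0215, bond B=-65.2581.
  t=1,j=1: stock 65.7800 → up 94.0654 (V=84.7458), down 59.8598 (V=44.0026). Price 55.2184; hedge Δ=1.1911, bond B=-23.1338.
  t=0,j=0: stock 46.0000 → up 65.7800 (V=55.2184), down 41.8600 (V=19.3623). Price 32.1863; hedge Δ=1.4990, bond B=-36.7677.
Root portfolio cost Δ·46+B reproduces V0=32.1863.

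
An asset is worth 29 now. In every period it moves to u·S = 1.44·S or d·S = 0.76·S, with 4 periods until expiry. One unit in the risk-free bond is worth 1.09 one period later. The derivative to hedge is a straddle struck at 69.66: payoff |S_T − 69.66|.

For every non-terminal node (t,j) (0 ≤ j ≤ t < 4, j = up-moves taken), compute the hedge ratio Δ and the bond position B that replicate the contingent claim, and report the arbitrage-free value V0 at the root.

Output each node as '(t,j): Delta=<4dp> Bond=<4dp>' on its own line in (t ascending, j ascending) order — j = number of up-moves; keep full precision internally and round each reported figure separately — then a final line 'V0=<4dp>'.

(0,0): Delta=-0.5074 Bond=39.3884
(1,0): Delta=-1.0000 Bond=53.7903
(1,1): Delta=-0.2317 Bond=31.4185
(2,0): Delta=-1.0000 Bond=58.6314
(2,1): Delta=-1.0000 Bond=58.6314
(2,2): Delta=0.1984 Bond=8.3829
(3,0): Delta=-1.0000 Bond=63.9083
(3,1): Delta=-1.0000 Bond=63.9083
(3,2): Delta=-1.0000 Bond=63.9083
(3,3): Delta=0.8693 Bond=-48.9530
V0=24.6738

No-arbitrage ⇒ martingale measure with p* = (R−d)/(u−d) = 0.4853.
At expiry t=4: V(4,0)=59.9850, V(4,1)=51.3284, V(4,2)=34.9264, V(4,3)=3.8489, V(4,4)=55.0347
(3,0): S=12.7303. Δ = (V_up−V_dn)/(S_up−S_dn) = (51.3284−59.9850)/(18.3316−9.6750) = -1.0000. V = [p*·51.3284 + (1−p*)·59.9850]/1.09 = 51.1780. B = V − Δ·S = 63.9083.
(3,1): S=24.1206. Δ = (V_up−V_dn)/(S_up−S_dn) = (34.9264−51.3284)/(34.7336−18.3316) = -1.0000. V = [p*·34.9264 + (1−p*)·51.3284]/1.09 = 39.7877. B = V − Δ·S = 63.9083.
(3,2): S=45.7021. Δ = (V_up−V_dn)/(S_up−S_dn) = (3.8489−34.9264)/(65.8111−34.7336) = -1.0000. V = [p*·3.8489 + (1−p*)·34.9264]/1.09 = 18.2061. B = V − Δ·S = 63.9083.
(3,3): S=86.5935. Δ = (V_up−V_dn)/(S_up−S_dn) = (55.0347−3.8489)/(124.6947−65.8111) = 0.8693. V = [p*·55.0347 + (1−p*)·3.8489]/1.09 = 26.3202. B = V − Δ·S = -48.9530.
(2,0): S=16.7504. Δ = (V_up−V_dn)/(S_up−S_dn) = (39.7877−51.1780)/(24.1206−12.7303) = -1.0000. V = [p*·39.7877 + (1−p*)·51.1780]/1.09 = 41.8810. B = V − Δ·S = 58.6314.
(2,1): S=31.7376. Δ = (V_up−V_dn)/(S_up−S_dn) = (18.2061−39.7877)/(45.7021−24.1206) = -1.0000. V = [p*·18.2061 + (1−p*)·39.7877]/1.09 = 26.8938. B = V − Δ·S = 58.6314.
(2,2): S=60.1344. Δ = (V_up−V_dn)/(S_up−S_dn) = (26.3202−18.2061)/(86.5935−45.7021) = 0.1984. V = [p*·26.3202 + (1−p*)·18.2061]/1.09 = 20.3155. B = V − Δ·S = 8.3829.
(1,0): S=22.0400. Δ = (V_up−V_dn)/(S_up−S_dn) = (26.8938−41.8810)/(31.7376−16.7504) = -1.0000. V = [p*·26.8938 + (1−p*)·41.8810]/1.09 = 31.7503. B = V − Δ·S = 53.7903.
(1,1): S=41.7600. Δ = (V_up−V_dn)/(S_up−S_dn) = (20.3155−26.8938)/(60.1344−31.7376) = -0.2317. V = [p*·20.3155 + (1−p*)·26.8938]/1.09 = 21.7444. B = V − Δ·S = 31.4185.
(0,0): S=29.0000. Δ = (V_up−V_dn)/(S_up−S_dn) = (21.7444−31.7503)/(41.7600−22.0400) = -0.5074. V = [p*·21.7444 + (1−p*)·31.7503]/1.09 = 24.6738. B = V − Δ·S = 39.3884.
Root portfolio cost Δ·29+B reproduces V0=24.6738.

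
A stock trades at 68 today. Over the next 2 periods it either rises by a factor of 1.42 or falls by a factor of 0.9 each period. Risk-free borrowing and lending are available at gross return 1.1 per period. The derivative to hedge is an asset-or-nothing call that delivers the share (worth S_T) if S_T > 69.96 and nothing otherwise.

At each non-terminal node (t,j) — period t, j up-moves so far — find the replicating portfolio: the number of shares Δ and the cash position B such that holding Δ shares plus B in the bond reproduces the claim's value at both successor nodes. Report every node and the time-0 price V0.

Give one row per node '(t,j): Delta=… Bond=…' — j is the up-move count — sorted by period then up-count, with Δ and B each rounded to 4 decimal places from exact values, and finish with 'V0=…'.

(0,0): Delta=1.8714 Bond=-76.4963
(1,0): Delta=2.7308 Bond=-136.7371
(1,1): Delta=1.0000 Bond=0.0000
V0=50.7614

The replicating-portfolio and risk-neutral prices coincide; use p* = (1.1−0.9)/(1.42−0.9) = 0.3846 for the latter.
Terminal values V(2,·): V(2,0)=0.0000, V(2,1)=86.9040, V(2,2)=137.1152
(1,0): S=61.2000. Δ = (V_up−V_dn)/(S_up−S_dn) = (86.9040−0.0000)/(86.9040−55.0800) = 2.7308. V = [p*·86.9040 + (1−p*)·0.0000]/1.1 = 30.3860. B = V − Δ·S = -136.7371.
(1,1): S=96.5600. Δ = (V_up−V_dn)/(S_up−S_dn) = (137.1152−86.9040)/(137.1152−86.9040) = 1.0000. V = [p*·137.1152 + (1−p*)·86.9040]/1.1 = 96.5600. B = V − Δ·S = 0.0000.
(0,0): S=68.0000. Δ = (V_up−V_dn)/(S_up−S_dn) = (96.5600−30.3860)/(96.5600−61.2000) = 1.8714. V = [p*·96.5600 + (1−p*)·30.3860]/1.1 = 50.7614. B = V − Δ·S = -76.4963.
Each (Δ,B) replicates both successor values, so the strategy is self-financing and V0 is arbitrage-free.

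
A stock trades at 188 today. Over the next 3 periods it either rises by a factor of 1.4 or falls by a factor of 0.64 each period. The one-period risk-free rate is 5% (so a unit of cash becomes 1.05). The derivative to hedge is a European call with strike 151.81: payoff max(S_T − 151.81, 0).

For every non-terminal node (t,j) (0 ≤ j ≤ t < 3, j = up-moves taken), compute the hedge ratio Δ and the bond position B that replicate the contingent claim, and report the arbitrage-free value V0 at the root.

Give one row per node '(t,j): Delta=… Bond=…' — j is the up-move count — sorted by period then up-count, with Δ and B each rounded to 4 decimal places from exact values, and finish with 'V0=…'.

(0,0): Delta=0.7824 Bond=-68.5340
(1,0): Delta=0.4721 Bond=-34.6199
(1,1): Delta=0.9035 Bond=-103.8371
(2,0): Delta=0.0000 Bond=0.0000
(2,1): Delta=0.6563 Bond=-67.3822
(2,2): Delta=1.0000 Bond=-144.5810
V0=78.5584

The replicating-portfolio and risk-neutral prices coincide; use p* = (1.05−0.64)/(1.4−0.64) = 0.5395 for the latter.
Terminal values V(3,·): V(3,0)=0.0000, V(3,1)=0.0000, V(3,2)=84.0172, V(3,3)=364.0620
Node (2,0) S=77.0048: V=(p*·0.0000+(1−p*)·0.0000)/1.05=0.0000; Δ=(0.0000−0.0000)/(107.8067−49.2831)=0.0000; B=V−Δ·S=0.0000
Node (2,1) S=168.4480: V=(p*·84.0172+(1−p*)·0.0000)/1.05=43.1667; Δ=(84.0172−0.0000)/(235.8272−107.8067)=0.6563; B=V−Δ·S=-67.3822
Node (2,2) S=368.4800: V=(p*·364.0620+(1−p*)·84.0172)/1.05=223.8990; Δ=(364.0620−84.0172)/(515.8720−235.8272)=1.0000; B=V−Δ·S=-144.5810
Node (1,0) S=120.3200: V=(p*·43.1667+(1−p*)·0.0000)/1.05=22.1784; Δ=(43.1667−0.0000)/(168.4480−77.0048)=0.4721; B=V−Δ·S=-34.6199
Node (1,1) S=263.2000: V=(p*·223.8990+(1−p*)·43.1667)/1.05=133.9686; Δ=(223.8990−43.1667)/(368.4800−168.4480)=0.9035; B=V−Δ·S=-103.8371
Node (0,0) S=188.0000: V=(p*·133.9686+(1−p*)·22.1784)/1.05=78.5584; Δ=(133.9686−22.1784)/(263.2000−120.3200)=0.7824; B=V−Δ·S=-68.5340
Self-financing check: at every node Δ·S+B equals the discounted successor values.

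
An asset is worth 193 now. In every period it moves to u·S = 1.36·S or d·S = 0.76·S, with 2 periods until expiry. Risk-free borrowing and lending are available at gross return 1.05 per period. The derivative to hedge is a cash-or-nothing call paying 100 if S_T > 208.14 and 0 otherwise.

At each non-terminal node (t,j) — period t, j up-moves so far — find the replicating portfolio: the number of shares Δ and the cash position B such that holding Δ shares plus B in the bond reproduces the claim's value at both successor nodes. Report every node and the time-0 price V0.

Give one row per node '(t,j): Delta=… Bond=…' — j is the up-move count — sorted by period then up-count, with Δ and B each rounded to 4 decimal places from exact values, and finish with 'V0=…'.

Since d<R<u, set p* = (R−d)/(u−d) = 0.4833; price each node as the discounted p*-expectation of its children.
At expiry t=2: V(2,0)=0.0000, V(2,1)=0.0000, V(2,2)=100.0000
  t=1,j=0: stock 146.6800 → up 199.4848 (V=0.0000), down 111.4768 (V=0.0000). Price 0.0000; hedge Δ=0.0000, bond B=0.0000.
  t=1,j=1: stock 262.4800 → up 356.9728 (V=100.0000), down 199.4848 (V=0.0000). Price 46.0317; hedge Δ=0.6350, bond B=-120.6349.
  t=0,j=0: stock 193.0000 → up 262.4800 (V=46.0317), down 146.6800 (V=0.0000). Price 21.1892; hedge Δ=0.3975, bond B=-55.5304.
Each (Δ,B) replicates both successor values, so the strategy is self-financing and V0 is arbitrage-free.

(0,0): Delta=0.3975 Bond=-55.5304
(1,0): Delta=0.0000 Bond=0.0000
(1,1): Delta=0.6350 Bond=-120.6349
V0=21.1892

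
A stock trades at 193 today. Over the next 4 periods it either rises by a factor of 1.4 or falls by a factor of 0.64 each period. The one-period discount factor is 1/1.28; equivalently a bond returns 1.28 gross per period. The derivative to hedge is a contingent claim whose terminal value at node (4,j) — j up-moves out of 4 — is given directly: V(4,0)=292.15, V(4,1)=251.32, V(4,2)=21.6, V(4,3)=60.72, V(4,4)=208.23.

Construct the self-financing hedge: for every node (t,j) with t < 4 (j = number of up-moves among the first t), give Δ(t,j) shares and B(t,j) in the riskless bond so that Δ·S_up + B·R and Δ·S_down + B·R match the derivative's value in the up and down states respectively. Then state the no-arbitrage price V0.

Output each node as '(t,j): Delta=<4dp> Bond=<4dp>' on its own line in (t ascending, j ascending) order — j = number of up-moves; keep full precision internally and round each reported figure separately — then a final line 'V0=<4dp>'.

The replicating-portfolio and risk-neutral prices coincide; use p* = (1.28−0.64)/(1.4−0.64) = 0.8421 for the latter.
Terminal payoffs: V(4,0)=292.1500, V(4,1)=251.3200, V(4,2)=21.6000, V(4,3)=60.7200, V(4,4)=208.2300
  t=3,j=0: stock 50.5938 → up 70.8313 (V=251.3200), down 32.3800 (V=292.1500). Price 201.3803; hedge Δ=-1.0619, bond B=255.1040.
  t=3,j=1: stock 110.6739 → up 154.9435 (V=21.6000), down 70.8313 (V=251.3200). Price 45.2122; hedge Δ=-2.7311, bond B=347.4753.
  t=3,j=2: stock 242.0992 → up 338.9389 (V=60.7200), down 154.9435 (V=21.6000). Price 42.6118; hedge Δ=0.2126, bond B=-8.8618.
  t=3,j=3: stock 529.5920 → up 741.4288 (V=208.2300), down 338.9389 (V=60.7200). Price 144.4836; hedge Δ=0.3665, bond B=-49.6086.
  t=2,j=0: stock 79.0528 → up 110.6739 (V=45.2122), down 50.5938 (V=201.3803). Price 54.5862; hedge Δ=-2.5993, bond B=260.0706.
  t=2,j=1: stock 172.9280 → up 242.0992 (V=42.6118), down 110.6739 (V=45.2122). Price 33.6113; hedge Δ=-0.0198, bond B=37.0328.
  t=2,j=2: stock 378.2800 → up 529.5920 (V=144.4836), down 242.0992 (V=42.6118). Price 100.3114; hedge Δ=0.3543, bond B=-33.7304.
  t=1,j=0: stock 123.5200 → up 172.9280 (V=33.6113), down 79.0528 (V=54.5862). Price 28.8462; hedge Δ=-0.2234, bond B=56.4447.
  t=1,j=1: stock 270.2000 → up 378.2800 (V=100.3114), down 172.9280 (V=33.6113). Price 70.1404; hedge Δ=0.3248, bond B=-17.6228.
  t=0,j=0: stock 193.0000 → up 270.2000 (V=70.1404), down 123.5200 (V=28.8462). Price 49.7034; hedge Δ=0.2815, bond B=-4.6312.
Each (Δ,B) replicates both successor values, so the strategy is self-financing and V0 is arbitrage-free.

(0,0): Delta=0.2815 Bond=-4.6312
(1,0): Delta=-0.2234 Bond=56.4447
(1,1): Delta=0.3248 Bond=-17.6228
(2,0): Delta=-2.5993 Bond=260.0706
(2,1): Delta=-0.0198 Bond=37.0328
(2,2): Delta=0.3543 Bond=-33.7304
(3,0): Delta=-1.0619 Bond=255.1040
(3,1): Delta=-2.7311 Bond=347.4753
(3,2): Delta=0.2126 Bond=-8.8618
(3,3): Delta=0.3665 Bond=-49.6086
V0=49.7034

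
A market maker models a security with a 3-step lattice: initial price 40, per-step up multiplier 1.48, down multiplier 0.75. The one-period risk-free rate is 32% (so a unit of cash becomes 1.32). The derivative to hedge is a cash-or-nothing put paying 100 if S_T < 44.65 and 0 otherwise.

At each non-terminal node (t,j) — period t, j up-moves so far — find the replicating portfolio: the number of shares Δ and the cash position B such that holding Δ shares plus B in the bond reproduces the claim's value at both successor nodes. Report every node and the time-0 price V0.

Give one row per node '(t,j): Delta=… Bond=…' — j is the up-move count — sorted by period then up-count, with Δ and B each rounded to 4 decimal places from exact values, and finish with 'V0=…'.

(0,0): Delta=-0.6727 Bond=32.2601
(1,0): Delta=-2.7011 Bond=103.4329
(1,1): Delta=-0.3842 Bond=25.5028
(2,0): Delta=0.0000 Bond=75.7576
(2,1): Delta=-3.0853 Bond=153.5907
(2,2): Delta=0.0000 Bond=0.0000
V0=5.3505

No-arbitrage ⇒ martingale measure with p* = (R−d)/(u−d) = 0.7808.
At expiry t=3: V(3,0)=100.0000, V(3,1)=100.0000, V(3,2)=0.0000, V(3,3)=0.0000
  t=2,j=0: stock 22.5000 → up 33.3000 (V=100.0000), down 16.8750 (V=100.0000). Price 75.7576; hedge Δ=0.0000, bond B=75.7576.
  t=2,j=1: stock 44.4000 → up 65.7120 (V=0.0000), down 33.3000 (V=100.0000). Price 16.6044; hedge Δ=-3.0853, bond B=153.5907.
  t=2,j=2: stock 87.6160 → up 129.6717 (V=0.0000), down 65.7120 (V=0.0000). Price 0.0000; hedge Δ=0.0000, bond B=0.0000.
  t=1,j=0: stock 30.0000 → up 44.4000 (V=16.6044), down 22.5000 (V=75.7576). Price 22.4011; hedge Δ=-2.7011, bond B=103.4329.
  t=1,j=1: stock 59.2000 → up 87.6160 (V=0.0000), down 44.4000 (V=16.6044). Price 2.7571; hedge Δ=-0.3842, bond B=25.5028.
  t=0,j=0: stock 40.0000 → up 59.2000 (V=2.7571), down 30.0000 (V=22.4011). Price 5.3505; hedge Δ=-0.6727, bond B=32.2601.
The time-0 hedge costs 5.3505, which is the no-arbitrage price.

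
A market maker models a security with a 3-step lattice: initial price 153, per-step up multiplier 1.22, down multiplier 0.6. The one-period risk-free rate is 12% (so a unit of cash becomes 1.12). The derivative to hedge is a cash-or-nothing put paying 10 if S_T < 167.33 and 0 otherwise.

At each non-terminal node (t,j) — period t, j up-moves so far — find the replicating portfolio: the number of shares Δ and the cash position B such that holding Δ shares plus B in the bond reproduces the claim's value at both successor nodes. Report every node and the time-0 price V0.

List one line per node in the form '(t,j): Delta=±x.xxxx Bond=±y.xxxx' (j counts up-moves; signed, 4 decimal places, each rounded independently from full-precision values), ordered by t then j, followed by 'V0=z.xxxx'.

(0,0): Delta=-0.0591 Bond=11.9632
(1,0): Delta=0.0000 Bond=7.9719
(1,1): Delta=-0.0647 Bond=14.4424
(2,0): Delta=0.0000 Bond=8.9286
(2,1): Delta=0.0000 Bond=8.9286
(2,2): Delta=-0.0708 Bond=17.5691
V0=2.9185

The replicating-portfolio and risk-neutral prices coincide; use p* = (1.12−0.6)/(1.22−0.6) = 0.8387 for the latter.
At expiry t=3: V(3,0)=10.0000, V(3,1)=10.0000, V(3,2)=10.0000, V(3,3)=0.0000
(2,0): S=55.0800. Δ = (V_up−V_dn)/(S_up−S_dn) = (10.0000−10.0000)/(67.1976−33.0480) = 0.0000. V = [p*·10.0000 + (1−p*)·10.0000]/1.12 = 8.9286. B = V − Δ·S = 8.9286.
(2,1): S=111.9960. Δ = (V_up−V_dn)/(S_up−S_dn) = (10.0000−10.0000)/(136.6351−67.1976) = 0.0000. V = [p*·10.0000 + (1−p*)·10.0000]/1.12 = 8.9286. B = V − Δ·S = 8.9286.
(2,2): S=227.7252. Δ = (V_up−V_dn)/(S_up−S_dn) = (0.0000−10.0000)/(277.8247−136.6351) = -0.0708. V = [p*·0.0000 + (1−p*)·10.0000]/1.12 = 1.4401. B = V − Δ·S = 17.5691.
(1,0): S=91.8000. Δ = (V_up−V_dn)/(S_up−S_dn) = (8.9286−8.9286)/(111.9960−55.0800) = 0.0000. V = [p*·8.9286 + (1−p*)·8.9286]/1.12 = 7.9719. B = V − Δ·S = 7.9719.
(1,1): S=186.6600. Δ = (V_up−V_dn)/(S_up−S_dn) = (1.4401−8.9286)/(227.7252−111.9960) = -0.0647. V = [p*·1.4401 + (1−p*)·8.9286]/1.12 = 2.3642. B = V − Δ·S = 14.4424.
(0,0): S=153.0000. Δ = (V_up−V_dn)/(S_up−S_dn) = (2.3642−7.9719)/(186.6600−91.8000) = -0.0591. V = [p*·2.3642 + (1−p*)·7.9719]/1.12 = 2.9185. B = V − Δ·S = 11.9632.
Each (Δ,B) replicates both successor values, so the strategy is self-financing and V0 is arbitrage-free.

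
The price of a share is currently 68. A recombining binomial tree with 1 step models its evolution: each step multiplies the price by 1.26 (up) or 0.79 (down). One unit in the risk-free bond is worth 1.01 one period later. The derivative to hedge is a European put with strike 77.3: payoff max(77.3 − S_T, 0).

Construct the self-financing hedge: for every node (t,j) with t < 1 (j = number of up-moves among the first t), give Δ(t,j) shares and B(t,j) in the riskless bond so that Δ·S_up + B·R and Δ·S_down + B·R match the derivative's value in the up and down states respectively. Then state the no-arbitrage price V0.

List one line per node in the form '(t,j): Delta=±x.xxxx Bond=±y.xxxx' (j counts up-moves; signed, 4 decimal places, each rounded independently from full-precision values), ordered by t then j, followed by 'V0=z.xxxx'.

Under the risk-neutral measure, an up-move has probability p* = (R−d)/(u−d) = 0.4681 and values discount at R = 1.01.
Terminal payoffs: V(1,0)=23.5800, V(1,1)=0.0000
  t=0,j=0: stock 68.0000 → up 85.6800 (V=0.0000), down 53.7200 (V=23.5800). Price 12.4184; hedge Δ=-0.7378, bond B=62.5886.
Root portfolio cost Δ·68+B reproduces V0=12.4184.

(0,0): Delta=-0.7378 Bond=62.5886
V0=12.4184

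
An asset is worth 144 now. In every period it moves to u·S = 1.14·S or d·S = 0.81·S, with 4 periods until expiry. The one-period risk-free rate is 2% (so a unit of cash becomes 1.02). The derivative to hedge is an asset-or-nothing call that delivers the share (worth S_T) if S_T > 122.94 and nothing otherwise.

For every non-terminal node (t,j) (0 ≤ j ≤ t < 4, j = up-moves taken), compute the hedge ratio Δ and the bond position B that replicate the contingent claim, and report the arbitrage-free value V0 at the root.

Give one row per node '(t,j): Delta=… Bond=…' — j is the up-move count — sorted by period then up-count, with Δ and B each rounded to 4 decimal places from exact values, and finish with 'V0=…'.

Under the risk-neutral measure, an up-move has probability p* = (R−d)/(u−d) = 0.6364 and values discount at R = 1.02.
Payoff layer (t=4): V(4,0)=0.0000, V(4,1)=0.0000, V(4,2)=0.0000, V(4,3)=172.8073, V(4,4)=243.2103
  t=3,j=0: stock 76.5275 → up 87.2414 (V=0.0000), down 61.9873 (V=0.0000). Price 0.0000; hedge Δ=0.0000, bond B=0.0000.
  t=3,j=1: stock 107.7054 → up 122.7841 (V=0.0000), down 87.2414 (V=0.0000). Price 0.0000; hedge Δ=0.0000, bond B=0.0000.
  t=3,j=2: stock 151.5853 → up 172.8073 (V=172.8073), down 122.7841 (V=0.0000). Price 107.8120; hedge Δ=3.4545, bond B=-415.8464.
  t=3,j=3: stock 213.3423 → up 243.2103 (V=243.2103), down 172.8073 (V=172.8073). Price 213.3423; hedge Δ=1.0000, bond B=0.0000.
  t=2,j=0: stock 94.4784 → up 107.7054 (V=0.0000), down 76.5275 (V=0.0000). Price 0.0000; hedge Δ=0.0000, bond B=0.0000.
  t=2,j=1: stock 132.9696 → up 151.5853 (V=107.8120), down 107.7054 (V=0.0000). Price 67.2624; hedge Δ=2.4570, bond B=-259.4407.
  t=2,j=2: stock 187.1424 → up 213.3423 (V=213.3423), down 151.5853 (V=107.8120). Price 171.5369; hedge Δ=1.7088, bond B=-148.2518.
  t=1,j=0: stock 116.6400 → up 132.9696 (V=67.2624), down 94.4784 (V=0.0000). Price 41.9641; hedge Δ=1.7475, bond B=-161.8614.
  t=1,j=1: stock 164.1600 → up 187.1424 (V=171.5369), down 132.9696 (V=67.2624). Price 130.9990; hedge Δ=1.9249, bond B=-184.9845.
  t=0,j=0: stock 144.0000 → up 164.1600 (V=130.9990), down 116.6400 (V=41.9641). Price 96.6889; hedge Δ=1.8736, bond B=-173.1138.
Root portfolio cost Δ·144+B reproduces V0=96.6889.

(0,0): Delta=1.8736 Bond=-173.1138
(1,0): Delta=1.7475 Bond=-161.8614
(1,1): Delta=1.9249 Bond=-184.9845
(2,0): Delta=0.0000 Bond=0.0000
(2,1): Delta=2.4570 Bond=-259.4407
(2,2): Delta=1.7088 Bond=-148.2518
(3,0): Delta=0.0000 Bond=0.0000
(3,1): Delta=0.0000 Bond=0.0000
(3,2): Delta=3.4545 Bond=-415.8464
(3,3): Delta=1.0000 Bond=0.0000
V0=96.6889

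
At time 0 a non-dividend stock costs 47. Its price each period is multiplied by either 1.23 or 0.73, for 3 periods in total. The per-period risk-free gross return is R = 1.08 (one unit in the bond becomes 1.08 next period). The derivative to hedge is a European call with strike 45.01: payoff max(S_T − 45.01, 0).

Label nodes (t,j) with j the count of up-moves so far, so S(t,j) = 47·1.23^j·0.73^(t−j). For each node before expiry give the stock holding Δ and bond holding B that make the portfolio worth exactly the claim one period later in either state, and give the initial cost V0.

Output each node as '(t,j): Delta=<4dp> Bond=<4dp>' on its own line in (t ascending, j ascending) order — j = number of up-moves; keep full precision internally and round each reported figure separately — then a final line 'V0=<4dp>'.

No-arbitrage ⇒ martingale measure with p* = (R−d)/(u−d) = 0.7000.
Payoff layer (t=3): V(3,0)=0.0000, V(3,1)=0.0000, V(3,2)=6.8976, V(3,3)=42.4507
(2,0): S=25.0463. Δ = (V_up−V_dn)/(S_up−S_dn) = (0.0000−0.0000)/(30.8069−18.2838) = 0.0000. V = [p*·0.0000 + (1−p*)·0.0000]/1.08 = 0.0000. B = V − Δ·S = 0.0000.
(2,1): S=42.2013. Δ = (V_up−V_dn)/(S_up−S_dn) = (6.8976−0.0000)/(51.9076−30.8069) = 0.3269. V = [p*·6.8976 + (1−p*)·0.0000]/1.08 = 4.4707. B = V − Δ·S = -9.3245.
(2,2): S=71.1063. Δ = (V_up−V_dn)/(S_up−S_dn) = (42.4507−6.8976)/(87.4607−51.9076) = 1.0000. V = [p*·42.4507 + (1−p*)·6.8976]/1.08 = 29.4304. B = V − Δ·S = -41.6759.
(1,0): S=34.3100. Δ = (V_up−V_dn)/(S_up−S_dn) = (4.4707−0.0000)/(42.2013−25.0463) = 0.2606. V = [p*·4.4707 + (1−p*)·0.0000]/1.08 = 2.8977. B = V − Δ·S = -6.0437.
(1,1): S=57.8100. Δ = (V_up−V_dn)/(S_up−S_dn) = (29.4304−4.4707)/(71.1063−42.2013) = 0.8635. V = [p*·29.4304 + (1−p*)·4.4707]/1.08 = 20.3171. B = V − Δ·S = -29.6023.
(0,0): S=47.0000. Δ = (V_up−V_dn)/(S_up−S_dn) = (20.3171−2.8977)/(57.8100−34.3100) = 0.7413. V = [p*·20.3171 + (1−p*)·2.8977]/1.08 = 13.9734. B = V − Δ·S = -20.8655.
Root portfolio cost Δ·47+B reproduces V0=13.9734.

(0,0): Delta=0.7413 Bond=-20.8655
(1,0): Delta=0.2606 Bond=-6.0437
(1,1): Delta=0.8635 Bond=-29.6023
(2,0): Delta=0.0000 Bond=0.0000
(2,1): Delta=0.3269 Bond=-9.3245
(2,2): Delta=1.0000 Bond=-41.6759
V0=13.9734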